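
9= 9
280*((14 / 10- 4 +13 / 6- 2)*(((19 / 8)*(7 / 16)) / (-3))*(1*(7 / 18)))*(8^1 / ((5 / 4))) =475741 / 810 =587.33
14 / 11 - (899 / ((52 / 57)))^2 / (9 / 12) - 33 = -9628334437 / 7436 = -1294827.12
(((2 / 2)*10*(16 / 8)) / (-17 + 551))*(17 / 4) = 85 / 534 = 0.16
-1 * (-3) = 3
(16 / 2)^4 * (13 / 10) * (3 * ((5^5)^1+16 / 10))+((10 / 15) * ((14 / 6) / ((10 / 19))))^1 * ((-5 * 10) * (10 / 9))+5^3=101139677681 / 2025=49945519.84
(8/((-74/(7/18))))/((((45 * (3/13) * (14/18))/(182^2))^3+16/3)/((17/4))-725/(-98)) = -0.00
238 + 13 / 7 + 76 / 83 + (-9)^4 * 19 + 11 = 72573159 / 581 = 124910.77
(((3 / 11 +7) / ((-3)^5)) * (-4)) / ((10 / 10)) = 320 / 2673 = 0.12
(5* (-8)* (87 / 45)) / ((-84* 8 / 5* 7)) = 0.08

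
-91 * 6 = -546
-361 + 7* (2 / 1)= -347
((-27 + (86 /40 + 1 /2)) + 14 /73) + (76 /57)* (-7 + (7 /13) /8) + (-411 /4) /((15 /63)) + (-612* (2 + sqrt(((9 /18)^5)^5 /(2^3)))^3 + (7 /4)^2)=-83866277710113651619 /15651548021391360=-5358.34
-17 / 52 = -0.33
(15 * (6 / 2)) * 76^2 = 259920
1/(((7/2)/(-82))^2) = 26896/49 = 548.90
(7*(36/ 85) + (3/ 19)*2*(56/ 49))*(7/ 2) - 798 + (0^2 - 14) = -1292582/ 1615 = -800.36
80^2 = 6400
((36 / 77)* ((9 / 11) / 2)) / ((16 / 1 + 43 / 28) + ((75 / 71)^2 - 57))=-3266568 / 654949405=-0.00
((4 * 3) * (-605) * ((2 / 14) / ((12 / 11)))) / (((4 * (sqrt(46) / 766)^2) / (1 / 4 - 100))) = 55644271815 / 184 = 302414520.73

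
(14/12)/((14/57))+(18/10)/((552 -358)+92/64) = 4.76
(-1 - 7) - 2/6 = -25/3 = -8.33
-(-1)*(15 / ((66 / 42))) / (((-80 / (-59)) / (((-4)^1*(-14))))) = 8673 / 22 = 394.23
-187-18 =-205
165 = 165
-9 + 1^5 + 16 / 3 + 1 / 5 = -37 / 15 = -2.47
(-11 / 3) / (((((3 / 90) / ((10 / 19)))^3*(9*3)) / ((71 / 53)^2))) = -55451000000 / 57800793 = -959.35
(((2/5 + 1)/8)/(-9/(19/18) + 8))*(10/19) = -7/40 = -0.18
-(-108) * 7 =756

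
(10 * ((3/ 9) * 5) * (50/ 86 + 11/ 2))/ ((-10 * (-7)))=2615/ 1806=1.45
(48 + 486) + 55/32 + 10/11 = 188893/352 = 536.63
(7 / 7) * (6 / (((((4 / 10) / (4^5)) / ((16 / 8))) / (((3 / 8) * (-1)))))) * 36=-414720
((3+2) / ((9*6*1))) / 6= 0.02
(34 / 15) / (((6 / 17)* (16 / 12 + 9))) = 289 / 465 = 0.62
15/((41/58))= 21.22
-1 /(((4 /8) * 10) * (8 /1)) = -0.02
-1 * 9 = -9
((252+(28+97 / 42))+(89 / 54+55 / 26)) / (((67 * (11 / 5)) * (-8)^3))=-0.00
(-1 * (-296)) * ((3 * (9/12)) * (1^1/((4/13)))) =4329/2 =2164.50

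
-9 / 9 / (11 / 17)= -17 / 11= -1.55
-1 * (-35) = 35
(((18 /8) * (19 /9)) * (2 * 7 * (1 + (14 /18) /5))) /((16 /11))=19019 /360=52.83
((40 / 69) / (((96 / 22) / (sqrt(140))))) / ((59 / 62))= 3410*sqrt(35) / 12213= 1.65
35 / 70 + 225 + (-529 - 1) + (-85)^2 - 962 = 11917 / 2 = 5958.50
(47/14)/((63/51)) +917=270397/294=919.72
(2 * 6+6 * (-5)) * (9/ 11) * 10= -1620/ 11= -147.27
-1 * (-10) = 10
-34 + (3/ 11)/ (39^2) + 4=-167309/ 5577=-30.00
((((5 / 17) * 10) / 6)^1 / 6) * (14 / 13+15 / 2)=5575 / 7956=0.70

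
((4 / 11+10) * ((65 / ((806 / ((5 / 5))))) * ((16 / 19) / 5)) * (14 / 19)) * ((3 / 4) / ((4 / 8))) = 1008 / 6479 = 0.16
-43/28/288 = -0.01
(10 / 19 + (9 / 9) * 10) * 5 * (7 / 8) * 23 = 20125 / 19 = 1059.21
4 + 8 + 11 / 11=13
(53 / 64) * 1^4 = 53 / 64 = 0.83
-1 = -1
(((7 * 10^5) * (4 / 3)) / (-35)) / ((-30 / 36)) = 32000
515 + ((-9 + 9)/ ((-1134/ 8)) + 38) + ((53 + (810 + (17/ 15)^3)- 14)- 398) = 3393413/ 3375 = 1005.46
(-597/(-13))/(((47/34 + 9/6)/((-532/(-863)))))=771324/78533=9.82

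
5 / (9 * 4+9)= 1 / 9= 0.11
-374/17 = -22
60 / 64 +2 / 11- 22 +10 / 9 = -31315 / 1584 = -19.77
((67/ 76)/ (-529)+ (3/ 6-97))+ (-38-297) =-17348093/ 40204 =-431.50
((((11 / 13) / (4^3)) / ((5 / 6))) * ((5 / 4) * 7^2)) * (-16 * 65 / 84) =-385 / 32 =-12.03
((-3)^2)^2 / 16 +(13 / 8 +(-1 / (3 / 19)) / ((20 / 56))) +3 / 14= -18197 / 1680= -10.83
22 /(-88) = -0.25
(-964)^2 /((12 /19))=4414156 /3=1471385.33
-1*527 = -527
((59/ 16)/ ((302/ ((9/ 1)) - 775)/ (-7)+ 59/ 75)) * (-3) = -278775/ 2689024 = -0.10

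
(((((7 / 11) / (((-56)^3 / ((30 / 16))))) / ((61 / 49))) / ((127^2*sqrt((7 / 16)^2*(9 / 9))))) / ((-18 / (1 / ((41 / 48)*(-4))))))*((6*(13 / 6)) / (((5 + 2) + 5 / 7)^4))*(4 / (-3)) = 22295 / 362209712145836544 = 0.00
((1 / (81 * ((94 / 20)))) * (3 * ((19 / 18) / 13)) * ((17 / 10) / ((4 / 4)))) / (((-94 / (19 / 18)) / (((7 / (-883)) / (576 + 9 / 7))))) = 300713 / 1792781624800296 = 0.00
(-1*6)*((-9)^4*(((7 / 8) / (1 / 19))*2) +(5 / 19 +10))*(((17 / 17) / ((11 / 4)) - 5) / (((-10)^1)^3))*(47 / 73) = -119229850557 / 30514000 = -3907.38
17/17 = 1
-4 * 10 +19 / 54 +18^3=312787 / 54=5792.35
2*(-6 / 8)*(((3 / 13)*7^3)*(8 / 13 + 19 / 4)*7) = -6028911 / 1352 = -4459.25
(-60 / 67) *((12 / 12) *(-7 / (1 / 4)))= 1680 / 67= 25.07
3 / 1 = 3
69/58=1.19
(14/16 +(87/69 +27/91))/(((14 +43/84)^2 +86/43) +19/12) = 5132106/451862255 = 0.01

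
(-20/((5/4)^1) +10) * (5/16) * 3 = -45/8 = -5.62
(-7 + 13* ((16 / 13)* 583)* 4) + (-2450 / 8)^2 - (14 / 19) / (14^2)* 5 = 278968125 / 2128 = 131094.04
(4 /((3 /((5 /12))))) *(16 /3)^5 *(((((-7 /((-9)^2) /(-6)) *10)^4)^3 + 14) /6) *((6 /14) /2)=111125877949615509098271998970429440 /92709463147897837085761925410587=1198.65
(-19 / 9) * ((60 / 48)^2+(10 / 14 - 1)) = -2717 / 1008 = -2.70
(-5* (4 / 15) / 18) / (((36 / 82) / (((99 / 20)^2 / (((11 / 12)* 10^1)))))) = -451 / 1000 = -0.45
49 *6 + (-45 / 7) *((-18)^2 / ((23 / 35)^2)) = -2395974 / 529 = -4529.25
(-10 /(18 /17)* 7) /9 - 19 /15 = -3488 /405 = -8.61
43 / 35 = 1.23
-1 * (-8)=8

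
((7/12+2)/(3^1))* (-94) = -1457/18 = -80.94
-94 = -94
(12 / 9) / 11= 4 / 33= 0.12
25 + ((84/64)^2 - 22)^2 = 28584881/65536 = 436.17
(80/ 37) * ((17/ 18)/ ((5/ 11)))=1496/ 333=4.49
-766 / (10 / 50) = -3830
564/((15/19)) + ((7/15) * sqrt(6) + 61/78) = 7 * sqrt(6)/15 + 278921/390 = 716.33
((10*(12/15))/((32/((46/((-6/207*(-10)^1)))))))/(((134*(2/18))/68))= 242811/1340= 181.20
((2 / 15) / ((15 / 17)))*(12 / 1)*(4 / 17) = 32 / 75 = 0.43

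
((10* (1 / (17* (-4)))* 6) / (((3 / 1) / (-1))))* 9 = 45 / 17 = 2.65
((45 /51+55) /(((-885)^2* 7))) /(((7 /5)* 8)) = 95 /104388228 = 0.00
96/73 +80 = 81.32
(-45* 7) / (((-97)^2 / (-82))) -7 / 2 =-14203 / 18818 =-0.75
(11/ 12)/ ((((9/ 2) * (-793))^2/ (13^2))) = 11/ 904203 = 0.00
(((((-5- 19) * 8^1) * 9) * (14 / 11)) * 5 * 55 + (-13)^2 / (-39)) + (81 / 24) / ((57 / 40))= -34473712 / 57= -604801.96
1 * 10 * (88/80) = 11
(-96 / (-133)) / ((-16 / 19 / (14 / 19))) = -12 / 19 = -0.63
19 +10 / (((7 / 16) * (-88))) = 1443 / 77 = 18.74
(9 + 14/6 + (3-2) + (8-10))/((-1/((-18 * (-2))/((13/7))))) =-200.31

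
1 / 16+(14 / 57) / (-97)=5305 / 88464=0.06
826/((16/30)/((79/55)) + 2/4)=948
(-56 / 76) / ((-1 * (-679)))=-0.00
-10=-10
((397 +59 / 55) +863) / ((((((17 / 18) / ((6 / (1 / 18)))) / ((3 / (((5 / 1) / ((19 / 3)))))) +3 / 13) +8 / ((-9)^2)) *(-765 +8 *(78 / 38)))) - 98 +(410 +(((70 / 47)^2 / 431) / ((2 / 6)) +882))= 109120032103747026 / 91779354031915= 1188.94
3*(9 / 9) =3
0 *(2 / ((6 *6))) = 0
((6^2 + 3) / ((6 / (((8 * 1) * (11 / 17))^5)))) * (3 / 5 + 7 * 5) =6105858277376 / 7099285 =860066.65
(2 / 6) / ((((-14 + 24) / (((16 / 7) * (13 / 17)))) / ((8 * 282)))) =78208 / 595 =131.44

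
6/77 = 0.08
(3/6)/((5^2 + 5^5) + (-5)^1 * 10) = 0.00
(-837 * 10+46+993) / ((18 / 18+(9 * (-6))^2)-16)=-7331 / 2901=-2.53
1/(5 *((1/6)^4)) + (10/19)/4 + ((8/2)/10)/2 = 259.53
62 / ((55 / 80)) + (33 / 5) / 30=49721 / 550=90.40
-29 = -29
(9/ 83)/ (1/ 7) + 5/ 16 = 1423/ 1328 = 1.07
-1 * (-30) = 30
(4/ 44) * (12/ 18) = 0.06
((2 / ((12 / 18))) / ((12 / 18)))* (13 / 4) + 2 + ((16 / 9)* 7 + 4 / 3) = 2189 / 72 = 30.40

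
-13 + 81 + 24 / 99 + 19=2879 / 33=87.24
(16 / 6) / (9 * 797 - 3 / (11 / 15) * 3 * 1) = 11 / 29538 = 0.00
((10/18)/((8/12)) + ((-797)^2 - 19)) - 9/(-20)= 38111477/60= 635191.28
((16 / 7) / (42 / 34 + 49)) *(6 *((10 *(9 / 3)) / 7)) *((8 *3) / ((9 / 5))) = 326400 / 20923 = 15.60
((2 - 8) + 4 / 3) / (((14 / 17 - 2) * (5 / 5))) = 119 / 30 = 3.97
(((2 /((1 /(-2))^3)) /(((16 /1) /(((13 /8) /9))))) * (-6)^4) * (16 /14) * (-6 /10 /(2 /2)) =5616 /35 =160.46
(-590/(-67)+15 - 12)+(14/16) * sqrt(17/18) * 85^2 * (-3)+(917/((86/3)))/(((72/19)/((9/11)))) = 9488311/507056 - 50575 * sqrt(34)/16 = -18412.56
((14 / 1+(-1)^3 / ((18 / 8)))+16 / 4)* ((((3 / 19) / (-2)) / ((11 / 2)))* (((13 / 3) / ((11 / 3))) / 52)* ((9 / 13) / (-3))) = 79 / 59774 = 0.00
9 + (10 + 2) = 21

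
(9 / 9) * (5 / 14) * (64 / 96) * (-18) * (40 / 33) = -400 / 77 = -5.19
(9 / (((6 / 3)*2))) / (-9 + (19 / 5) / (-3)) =-135 / 616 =-0.22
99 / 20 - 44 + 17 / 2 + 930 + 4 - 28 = 17509 / 20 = 875.45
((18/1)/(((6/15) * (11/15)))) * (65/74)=43875/814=53.90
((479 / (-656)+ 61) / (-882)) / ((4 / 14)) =-4393 / 18368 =-0.24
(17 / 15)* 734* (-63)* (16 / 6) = -698768 / 5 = -139753.60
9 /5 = 1.80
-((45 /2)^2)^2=-4100625 /16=-256289.06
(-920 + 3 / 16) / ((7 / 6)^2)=-132453 / 196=-675.78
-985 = -985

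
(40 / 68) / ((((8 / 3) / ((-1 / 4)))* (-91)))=15 / 24752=0.00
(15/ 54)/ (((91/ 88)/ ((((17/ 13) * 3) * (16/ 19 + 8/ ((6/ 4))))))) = 1316480/ 202293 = 6.51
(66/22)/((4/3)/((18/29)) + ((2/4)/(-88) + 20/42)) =99792/87107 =1.15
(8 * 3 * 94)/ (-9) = -752/ 3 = -250.67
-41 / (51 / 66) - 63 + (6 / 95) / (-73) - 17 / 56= -768244207 / 6602120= -116.36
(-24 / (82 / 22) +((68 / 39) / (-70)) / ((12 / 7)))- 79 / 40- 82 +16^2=31769849 / 191880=165.57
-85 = -85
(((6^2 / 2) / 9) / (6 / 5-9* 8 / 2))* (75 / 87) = -125 / 2523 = -0.05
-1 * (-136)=136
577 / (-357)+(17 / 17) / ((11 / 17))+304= 1193530 / 3927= 303.93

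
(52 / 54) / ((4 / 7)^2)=637 / 216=2.95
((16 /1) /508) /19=4 /2413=0.00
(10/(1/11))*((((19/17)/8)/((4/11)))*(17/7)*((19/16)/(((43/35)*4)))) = 24.80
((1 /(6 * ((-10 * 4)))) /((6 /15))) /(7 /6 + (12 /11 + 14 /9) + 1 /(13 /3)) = -0.00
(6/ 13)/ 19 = 6/ 247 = 0.02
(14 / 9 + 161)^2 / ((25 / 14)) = 29965166 / 2025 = 14797.61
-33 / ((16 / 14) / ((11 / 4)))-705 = -784.41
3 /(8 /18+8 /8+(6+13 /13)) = 27 /76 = 0.36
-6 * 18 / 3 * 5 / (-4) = 45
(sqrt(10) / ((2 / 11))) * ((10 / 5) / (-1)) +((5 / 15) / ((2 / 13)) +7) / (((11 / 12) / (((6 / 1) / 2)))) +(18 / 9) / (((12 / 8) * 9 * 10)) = 4052 / 135 - 11 * sqrt(10) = -4.77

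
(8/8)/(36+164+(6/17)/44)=374/74803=0.00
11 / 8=1.38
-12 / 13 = -0.92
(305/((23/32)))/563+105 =1369405/12949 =105.75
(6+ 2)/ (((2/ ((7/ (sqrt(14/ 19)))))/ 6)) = 12 * sqrt(266) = 195.71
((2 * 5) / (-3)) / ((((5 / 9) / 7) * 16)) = -21 / 8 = -2.62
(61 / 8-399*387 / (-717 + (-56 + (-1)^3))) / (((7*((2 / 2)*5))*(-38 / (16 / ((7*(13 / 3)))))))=-4971 / 60515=-0.08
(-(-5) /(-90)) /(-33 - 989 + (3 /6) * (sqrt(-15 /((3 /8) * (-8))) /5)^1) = sqrt(5) /188007111 + 10220 /188007111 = 0.00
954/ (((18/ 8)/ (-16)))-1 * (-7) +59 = -6718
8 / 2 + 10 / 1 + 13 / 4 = 69 / 4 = 17.25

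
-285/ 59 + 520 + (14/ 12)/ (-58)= 10577047/ 20532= 515.15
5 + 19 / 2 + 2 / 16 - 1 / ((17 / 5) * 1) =1949 / 136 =14.33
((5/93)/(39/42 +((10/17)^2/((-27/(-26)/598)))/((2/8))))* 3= 546210/2702277409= 0.00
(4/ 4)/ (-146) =-1/ 146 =-0.01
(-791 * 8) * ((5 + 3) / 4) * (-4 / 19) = 2664.42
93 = 93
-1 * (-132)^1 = 132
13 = 13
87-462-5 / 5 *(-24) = -351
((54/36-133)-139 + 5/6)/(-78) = 809/234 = 3.46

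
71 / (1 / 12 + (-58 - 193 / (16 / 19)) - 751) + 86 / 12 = 2122199 / 298974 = 7.10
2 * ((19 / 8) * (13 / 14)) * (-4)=-247 / 14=-17.64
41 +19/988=2133/52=41.02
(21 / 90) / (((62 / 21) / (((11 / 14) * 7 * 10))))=539 / 124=4.35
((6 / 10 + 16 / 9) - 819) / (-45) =36748 / 2025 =18.15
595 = 595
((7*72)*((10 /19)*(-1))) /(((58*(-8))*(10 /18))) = 567 /551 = 1.03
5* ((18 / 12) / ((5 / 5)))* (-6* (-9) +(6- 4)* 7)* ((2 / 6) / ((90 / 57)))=323 / 3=107.67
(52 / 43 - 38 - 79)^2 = 24790441 / 1849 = 13407.49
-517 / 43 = -12.02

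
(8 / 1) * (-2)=-16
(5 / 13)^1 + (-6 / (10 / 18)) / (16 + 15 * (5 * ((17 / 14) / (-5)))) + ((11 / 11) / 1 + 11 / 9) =135727 / 18135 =7.48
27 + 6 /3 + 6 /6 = 30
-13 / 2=-6.50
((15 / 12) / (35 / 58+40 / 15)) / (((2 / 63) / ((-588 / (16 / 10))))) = -20142675 / 4552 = -4425.02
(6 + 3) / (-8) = -9 / 8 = -1.12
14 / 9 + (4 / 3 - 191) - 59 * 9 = -6472 / 9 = -719.11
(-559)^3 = -174676879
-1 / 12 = -0.08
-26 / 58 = -13 / 29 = -0.45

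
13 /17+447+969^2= 15969949 /17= 939408.76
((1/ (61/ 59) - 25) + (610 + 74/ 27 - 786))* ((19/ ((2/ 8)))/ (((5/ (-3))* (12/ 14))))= 17286808/ 1647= 10495.94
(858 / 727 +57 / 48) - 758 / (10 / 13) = -57173159 / 58160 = -983.03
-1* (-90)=90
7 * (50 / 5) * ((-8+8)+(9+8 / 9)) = 6230 / 9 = 692.22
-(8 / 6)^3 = -64 / 27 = -2.37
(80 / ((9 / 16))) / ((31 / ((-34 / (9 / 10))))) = -435200 / 2511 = -173.32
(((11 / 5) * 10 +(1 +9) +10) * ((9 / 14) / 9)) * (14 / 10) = 21 / 5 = 4.20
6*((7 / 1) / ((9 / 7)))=32.67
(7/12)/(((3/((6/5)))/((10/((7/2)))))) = 2/3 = 0.67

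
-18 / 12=-3 / 2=-1.50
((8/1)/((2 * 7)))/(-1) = -4/7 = -0.57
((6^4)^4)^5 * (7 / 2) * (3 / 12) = 156353671465264922715003417628258073449750051376401525248098304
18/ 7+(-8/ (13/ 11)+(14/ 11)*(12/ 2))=3442/ 1001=3.44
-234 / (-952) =117 / 476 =0.25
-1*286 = -286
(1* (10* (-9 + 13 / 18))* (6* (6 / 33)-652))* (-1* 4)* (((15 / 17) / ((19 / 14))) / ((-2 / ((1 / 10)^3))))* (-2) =-1493576 / 10659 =-140.12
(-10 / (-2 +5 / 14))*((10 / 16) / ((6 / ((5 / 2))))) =875 / 552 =1.59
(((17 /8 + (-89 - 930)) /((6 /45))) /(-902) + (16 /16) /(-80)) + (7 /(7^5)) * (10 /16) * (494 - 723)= 1452416523 /173256160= 8.38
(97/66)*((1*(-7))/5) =-679/330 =-2.06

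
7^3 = 343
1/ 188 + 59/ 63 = 11155/ 11844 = 0.94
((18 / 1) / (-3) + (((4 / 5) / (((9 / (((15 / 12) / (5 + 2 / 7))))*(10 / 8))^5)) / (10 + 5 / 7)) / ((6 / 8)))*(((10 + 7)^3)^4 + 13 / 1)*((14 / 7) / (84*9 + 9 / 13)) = -418683016846759678014135714509384 / 45314413294810996125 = -9239510928296.70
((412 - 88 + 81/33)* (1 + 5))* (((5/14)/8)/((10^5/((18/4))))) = 0.00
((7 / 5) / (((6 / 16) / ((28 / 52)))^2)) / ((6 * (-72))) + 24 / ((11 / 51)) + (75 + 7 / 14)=843691331 / 4517370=186.77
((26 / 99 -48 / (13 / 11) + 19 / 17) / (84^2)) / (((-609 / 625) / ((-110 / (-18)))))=2682578125 / 76922458704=0.03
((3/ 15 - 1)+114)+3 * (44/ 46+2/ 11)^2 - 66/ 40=147780719/ 1280180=115.44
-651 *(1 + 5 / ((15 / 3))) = -1302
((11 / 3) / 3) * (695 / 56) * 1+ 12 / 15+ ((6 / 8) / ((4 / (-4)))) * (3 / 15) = 39863 / 2520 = 15.82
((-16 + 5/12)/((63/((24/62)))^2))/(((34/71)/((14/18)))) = -1562/1634661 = -0.00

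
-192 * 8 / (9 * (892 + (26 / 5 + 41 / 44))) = -112640 / 592767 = -0.19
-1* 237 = -237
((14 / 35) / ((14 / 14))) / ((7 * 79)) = 2 / 2765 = 0.00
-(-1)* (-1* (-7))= 7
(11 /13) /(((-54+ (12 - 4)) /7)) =-77 /598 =-0.13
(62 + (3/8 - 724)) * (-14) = 37051/4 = 9262.75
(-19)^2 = 361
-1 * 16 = -16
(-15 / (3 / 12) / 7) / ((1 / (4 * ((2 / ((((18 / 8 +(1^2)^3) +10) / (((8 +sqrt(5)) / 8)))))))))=-1920 / 371 - 240 * sqrt(5) / 371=-6.62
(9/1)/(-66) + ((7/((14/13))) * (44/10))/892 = -5117/49060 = -0.10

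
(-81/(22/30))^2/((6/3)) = 1476225/242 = 6100.10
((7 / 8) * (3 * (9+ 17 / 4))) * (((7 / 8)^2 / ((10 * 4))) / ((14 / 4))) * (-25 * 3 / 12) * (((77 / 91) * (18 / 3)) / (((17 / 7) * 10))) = -1799721 / 7241728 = -0.25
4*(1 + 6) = 28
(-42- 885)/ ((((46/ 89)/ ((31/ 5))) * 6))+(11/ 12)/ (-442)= -1130457371/ 609960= -1853.33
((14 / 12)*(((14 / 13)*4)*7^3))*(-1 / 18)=-33614 / 351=-95.77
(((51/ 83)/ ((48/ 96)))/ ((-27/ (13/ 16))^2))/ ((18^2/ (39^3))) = 6311981/ 30979584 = 0.20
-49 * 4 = -196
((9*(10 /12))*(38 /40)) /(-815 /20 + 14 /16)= -57 /319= -0.18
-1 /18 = -0.06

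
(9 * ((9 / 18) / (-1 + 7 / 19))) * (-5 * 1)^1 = 285 / 8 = 35.62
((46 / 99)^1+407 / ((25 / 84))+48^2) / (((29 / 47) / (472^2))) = 95160762901376 / 71775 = 1325820451.43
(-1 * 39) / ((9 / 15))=-65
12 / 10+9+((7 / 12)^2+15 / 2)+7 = 18029 / 720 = 25.04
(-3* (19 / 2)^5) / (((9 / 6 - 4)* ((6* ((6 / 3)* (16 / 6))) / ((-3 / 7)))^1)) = -22284891 / 17920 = -1243.58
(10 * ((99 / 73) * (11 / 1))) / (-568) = -5445 / 20732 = -0.26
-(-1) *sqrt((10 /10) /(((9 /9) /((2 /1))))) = sqrt(2) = 1.41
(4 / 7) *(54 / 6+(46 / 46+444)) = 1816 / 7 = 259.43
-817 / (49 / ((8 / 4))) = -1634 / 49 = -33.35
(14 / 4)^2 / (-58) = -49 / 232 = -0.21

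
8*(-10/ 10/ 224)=-0.04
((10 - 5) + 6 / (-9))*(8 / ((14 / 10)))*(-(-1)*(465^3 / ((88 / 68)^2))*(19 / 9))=2658213691250 / 847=3138386884.59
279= 279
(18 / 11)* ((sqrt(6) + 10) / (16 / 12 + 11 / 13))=702* sqrt(6) / 935 + 1404 / 187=9.35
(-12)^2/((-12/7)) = -84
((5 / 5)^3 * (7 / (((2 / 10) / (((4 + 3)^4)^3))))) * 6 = 2906670312210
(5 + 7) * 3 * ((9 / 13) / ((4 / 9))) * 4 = 2916 / 13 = 224.31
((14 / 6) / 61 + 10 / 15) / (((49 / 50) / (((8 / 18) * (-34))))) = -292400 / 26901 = -10.87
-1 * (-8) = 8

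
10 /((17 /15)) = 8.82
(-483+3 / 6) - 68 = -1101 / 2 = -550.50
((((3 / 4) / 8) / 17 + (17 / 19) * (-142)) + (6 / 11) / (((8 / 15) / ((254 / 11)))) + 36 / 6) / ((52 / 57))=-365559549 / 3422848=-106.80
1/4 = 0.25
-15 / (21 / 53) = -265 / 7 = -37.86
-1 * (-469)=469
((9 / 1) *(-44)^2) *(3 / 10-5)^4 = 5313972609 / 625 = 8502356.17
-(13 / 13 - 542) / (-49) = -541 / 49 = -11.04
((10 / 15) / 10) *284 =284 / 15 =18.93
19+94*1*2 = 207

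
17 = 17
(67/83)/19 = 0.04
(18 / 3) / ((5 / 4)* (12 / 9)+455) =9 / 685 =0.01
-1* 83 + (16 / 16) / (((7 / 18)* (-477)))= -30795 / 371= -83.01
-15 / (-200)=0.08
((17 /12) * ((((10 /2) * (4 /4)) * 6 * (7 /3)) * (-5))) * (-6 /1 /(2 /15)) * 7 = 312375 /2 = 156187.50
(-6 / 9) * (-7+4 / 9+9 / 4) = 155 / 54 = 2.87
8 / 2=4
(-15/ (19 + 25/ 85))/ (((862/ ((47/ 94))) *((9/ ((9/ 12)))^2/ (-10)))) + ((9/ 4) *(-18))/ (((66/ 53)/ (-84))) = 407831982403/ 149284608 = 2731.91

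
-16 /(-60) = 4 /15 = 0.27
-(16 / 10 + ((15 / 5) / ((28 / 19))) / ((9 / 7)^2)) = -1529 / 540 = -2.83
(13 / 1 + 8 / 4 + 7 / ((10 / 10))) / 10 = 11 / 5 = 2.20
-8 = -8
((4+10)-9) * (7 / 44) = 35 / 44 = 0.80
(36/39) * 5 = 60/13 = 4.62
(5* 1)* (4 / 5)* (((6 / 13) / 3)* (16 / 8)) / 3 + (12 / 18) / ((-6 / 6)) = -10 / 39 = -0.26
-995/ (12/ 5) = -4975/ 12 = -414.58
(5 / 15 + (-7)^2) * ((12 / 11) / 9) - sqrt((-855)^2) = -84053 / 99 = -849.02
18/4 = 9/2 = 4.50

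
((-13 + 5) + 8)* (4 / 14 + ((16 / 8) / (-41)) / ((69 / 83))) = 0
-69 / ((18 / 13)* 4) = -12.46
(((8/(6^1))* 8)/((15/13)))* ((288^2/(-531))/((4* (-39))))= 8192/885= 9.26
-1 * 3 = -3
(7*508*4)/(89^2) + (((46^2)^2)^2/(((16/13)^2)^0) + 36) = 158797136489464436/7921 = 20047612231973.80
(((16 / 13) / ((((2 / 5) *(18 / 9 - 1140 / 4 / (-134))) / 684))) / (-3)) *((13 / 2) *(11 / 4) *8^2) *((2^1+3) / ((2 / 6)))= -1613145600 / 553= -2917080.65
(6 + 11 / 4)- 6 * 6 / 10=5.15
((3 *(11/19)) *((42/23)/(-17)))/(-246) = 231/304589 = 0.00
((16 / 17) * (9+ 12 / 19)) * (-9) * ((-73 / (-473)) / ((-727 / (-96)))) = -184674816 / 111070333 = -1.66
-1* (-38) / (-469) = -38 / 469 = -0.08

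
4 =4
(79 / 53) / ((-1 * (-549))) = 79 / 29097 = 0.00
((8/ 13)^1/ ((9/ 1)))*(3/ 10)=0.02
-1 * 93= -93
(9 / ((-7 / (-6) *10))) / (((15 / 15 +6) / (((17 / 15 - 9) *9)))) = -9558 / 1225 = -7.80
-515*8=-4120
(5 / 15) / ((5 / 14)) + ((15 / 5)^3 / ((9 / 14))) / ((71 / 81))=52024 / 1065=48.85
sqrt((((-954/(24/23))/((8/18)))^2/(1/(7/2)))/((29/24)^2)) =98739 * sqrt(14)/116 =3184.89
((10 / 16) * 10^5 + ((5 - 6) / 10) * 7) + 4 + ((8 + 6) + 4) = 625213 / 10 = 62521.30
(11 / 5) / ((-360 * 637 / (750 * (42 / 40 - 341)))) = 5753 / 2352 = 2.45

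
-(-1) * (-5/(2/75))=-375/2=-187.50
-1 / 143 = -0.01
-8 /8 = -1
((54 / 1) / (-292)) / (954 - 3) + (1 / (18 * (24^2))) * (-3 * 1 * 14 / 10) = -239747 / 399876480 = -0.00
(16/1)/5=3.20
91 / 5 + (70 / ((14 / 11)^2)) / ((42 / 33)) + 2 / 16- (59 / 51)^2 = 50.94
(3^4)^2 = 6561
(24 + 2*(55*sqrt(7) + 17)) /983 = 58 /983 + 110*sqrt(7) /983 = 0.36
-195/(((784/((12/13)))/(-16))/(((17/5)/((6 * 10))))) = 51/245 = 0.21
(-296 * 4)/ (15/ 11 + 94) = -13024/ 1049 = -12.42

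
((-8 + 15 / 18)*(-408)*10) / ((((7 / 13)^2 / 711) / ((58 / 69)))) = 67926683760 / 1127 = 60272124.01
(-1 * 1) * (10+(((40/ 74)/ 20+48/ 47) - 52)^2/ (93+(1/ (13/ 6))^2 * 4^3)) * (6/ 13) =-3743539647270/ 236156633011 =-15.85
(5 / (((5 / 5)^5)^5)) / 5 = 1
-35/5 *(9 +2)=-77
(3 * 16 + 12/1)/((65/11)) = 132/13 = 10.15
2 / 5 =0.40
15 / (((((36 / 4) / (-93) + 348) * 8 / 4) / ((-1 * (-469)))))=14539 / 1438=10.11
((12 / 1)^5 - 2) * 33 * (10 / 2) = 41056950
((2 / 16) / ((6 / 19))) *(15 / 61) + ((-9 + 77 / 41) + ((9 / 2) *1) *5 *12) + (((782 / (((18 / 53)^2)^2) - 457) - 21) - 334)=15287917056733 / 262544976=58229.71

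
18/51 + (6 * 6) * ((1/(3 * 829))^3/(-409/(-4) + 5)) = 4399399376930/12464964900531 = 0.35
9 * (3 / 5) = 27 / 5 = 5.40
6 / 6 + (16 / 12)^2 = 25 / 9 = 2.78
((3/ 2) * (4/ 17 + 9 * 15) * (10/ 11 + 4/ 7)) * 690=24659910/ 119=207226.13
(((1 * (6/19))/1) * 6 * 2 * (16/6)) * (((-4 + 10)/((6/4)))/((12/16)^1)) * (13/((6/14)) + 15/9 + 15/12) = 1792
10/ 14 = 5/ 7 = 0.71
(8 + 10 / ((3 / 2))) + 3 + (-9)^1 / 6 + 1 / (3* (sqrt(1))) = 33 / 2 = 16.50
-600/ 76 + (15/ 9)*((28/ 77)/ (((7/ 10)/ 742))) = 397850/ 627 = 634.53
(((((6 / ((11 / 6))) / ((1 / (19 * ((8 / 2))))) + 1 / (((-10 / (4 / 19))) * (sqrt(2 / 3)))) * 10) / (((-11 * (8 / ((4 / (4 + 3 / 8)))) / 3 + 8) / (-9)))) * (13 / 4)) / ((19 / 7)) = 3538080 / 3179-4914 * sqrt(6) / 104329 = 1112.84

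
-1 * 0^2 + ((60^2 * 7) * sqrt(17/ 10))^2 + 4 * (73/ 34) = 18352656146/ 17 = 1079568008.59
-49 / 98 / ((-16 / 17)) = 17 / 32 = 0.53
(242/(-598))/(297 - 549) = 121/75348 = 0.00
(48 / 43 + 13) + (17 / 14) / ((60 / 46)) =15.05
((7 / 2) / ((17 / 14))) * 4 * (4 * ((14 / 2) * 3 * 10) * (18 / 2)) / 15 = 98784 / 17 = 5810.82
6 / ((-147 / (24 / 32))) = -3 / 98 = -0.03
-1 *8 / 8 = -1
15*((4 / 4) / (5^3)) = 3 / 25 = 0.12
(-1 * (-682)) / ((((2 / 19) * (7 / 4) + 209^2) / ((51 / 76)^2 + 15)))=10143727 / 42050420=0.24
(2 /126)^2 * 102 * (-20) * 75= -17000 /441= -38.55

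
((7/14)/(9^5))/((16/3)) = 1/629856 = 0.00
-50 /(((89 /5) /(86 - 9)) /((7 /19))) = -134750 /1691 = -79.69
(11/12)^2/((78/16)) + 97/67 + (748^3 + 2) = 19684152099997/47034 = 418508995.62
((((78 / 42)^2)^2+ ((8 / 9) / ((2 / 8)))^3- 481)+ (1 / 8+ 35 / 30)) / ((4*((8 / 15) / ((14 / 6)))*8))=-29606018815 / 512096256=-57.81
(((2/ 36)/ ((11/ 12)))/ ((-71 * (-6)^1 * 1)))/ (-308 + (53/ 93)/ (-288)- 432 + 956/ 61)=-181536/ 924256868909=-0.00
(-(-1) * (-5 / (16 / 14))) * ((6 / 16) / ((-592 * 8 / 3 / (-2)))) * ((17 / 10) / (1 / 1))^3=-309519 / 30310400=-0.01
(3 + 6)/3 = 3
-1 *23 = -23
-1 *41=-41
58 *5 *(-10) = -2900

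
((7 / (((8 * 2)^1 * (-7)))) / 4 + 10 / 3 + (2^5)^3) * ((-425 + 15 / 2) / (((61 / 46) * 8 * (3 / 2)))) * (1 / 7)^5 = -51.16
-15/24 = -5/8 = -0.62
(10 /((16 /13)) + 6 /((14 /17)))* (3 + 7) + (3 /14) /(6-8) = 154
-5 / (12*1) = -5 / 12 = -0.42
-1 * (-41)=41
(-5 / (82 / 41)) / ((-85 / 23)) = 23 / 34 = 0.68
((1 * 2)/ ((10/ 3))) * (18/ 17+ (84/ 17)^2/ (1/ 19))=80622/ 289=278.97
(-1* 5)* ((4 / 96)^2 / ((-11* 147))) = 5 / 931392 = 0.00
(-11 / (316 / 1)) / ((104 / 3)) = -33 / 32864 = -0.00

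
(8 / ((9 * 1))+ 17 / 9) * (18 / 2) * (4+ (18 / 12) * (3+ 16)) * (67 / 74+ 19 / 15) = 783575 / 444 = 1764.81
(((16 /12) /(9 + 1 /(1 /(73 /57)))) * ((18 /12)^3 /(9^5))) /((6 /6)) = 0.00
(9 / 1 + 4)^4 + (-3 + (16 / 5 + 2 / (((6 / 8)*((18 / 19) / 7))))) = 3858422 / 135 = 28580.90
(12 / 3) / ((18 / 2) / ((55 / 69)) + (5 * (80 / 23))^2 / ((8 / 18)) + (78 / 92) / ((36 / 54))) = 0.01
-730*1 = -730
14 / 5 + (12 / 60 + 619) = 622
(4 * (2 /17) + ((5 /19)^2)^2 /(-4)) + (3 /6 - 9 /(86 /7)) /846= 75615510143 /161187789492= 0.47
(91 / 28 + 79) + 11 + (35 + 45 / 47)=129.21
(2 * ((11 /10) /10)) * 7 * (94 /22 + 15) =742 /25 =29.68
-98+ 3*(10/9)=-284/3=-94.67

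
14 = 14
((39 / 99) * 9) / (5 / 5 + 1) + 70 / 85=971 / 374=2.60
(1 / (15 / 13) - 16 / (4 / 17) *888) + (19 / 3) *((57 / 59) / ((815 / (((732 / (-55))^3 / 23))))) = -33332505490826819 / 552009789375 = -60383.90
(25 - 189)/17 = -164/17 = -9.65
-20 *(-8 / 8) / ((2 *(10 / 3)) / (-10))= -30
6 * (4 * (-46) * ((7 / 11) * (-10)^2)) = -772800 / 11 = -70254.55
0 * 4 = 0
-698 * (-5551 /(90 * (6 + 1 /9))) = 1937299 /275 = 7044.72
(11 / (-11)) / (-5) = 1 / 5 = 0.20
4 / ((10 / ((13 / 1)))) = 26 / 5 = 5.20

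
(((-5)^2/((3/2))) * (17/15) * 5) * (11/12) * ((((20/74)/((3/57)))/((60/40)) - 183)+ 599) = 36311.19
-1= -1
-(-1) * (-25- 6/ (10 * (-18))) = -749/ 30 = -24.97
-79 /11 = -7.18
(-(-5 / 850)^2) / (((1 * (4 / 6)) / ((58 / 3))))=-29 / 28900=-0.00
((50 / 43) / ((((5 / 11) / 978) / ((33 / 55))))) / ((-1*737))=-5868 / 2881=-2.04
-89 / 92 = -0.97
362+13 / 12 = 4357 / 12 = 363.08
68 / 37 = 1.84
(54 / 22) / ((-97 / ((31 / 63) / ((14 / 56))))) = -372 / 7469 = -0.05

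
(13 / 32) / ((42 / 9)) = 39 / 448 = 0.09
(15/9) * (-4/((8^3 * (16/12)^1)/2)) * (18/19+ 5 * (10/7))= -1345/8512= -0.16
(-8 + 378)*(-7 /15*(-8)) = 4144 /3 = 1381.33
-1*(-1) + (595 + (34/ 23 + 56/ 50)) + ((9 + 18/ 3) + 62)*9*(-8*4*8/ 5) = -20057726/ 575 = -34883.00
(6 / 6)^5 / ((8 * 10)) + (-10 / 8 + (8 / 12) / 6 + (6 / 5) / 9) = -143 / 144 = -0.99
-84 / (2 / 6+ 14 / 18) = -378 / 5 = -75.60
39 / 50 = 0.78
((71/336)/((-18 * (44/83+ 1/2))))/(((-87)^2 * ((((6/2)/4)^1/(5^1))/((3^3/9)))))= -29465/978490044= -0.00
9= 9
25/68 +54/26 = 2161/884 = 2.44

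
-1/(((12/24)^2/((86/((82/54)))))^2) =-86266944/1681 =-51318.82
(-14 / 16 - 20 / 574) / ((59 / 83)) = -173387 / 135464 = -1.28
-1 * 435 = -435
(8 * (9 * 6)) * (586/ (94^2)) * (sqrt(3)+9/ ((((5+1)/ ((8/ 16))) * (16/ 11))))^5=232340055369543/ 296486961152+2300051014659 * sqrt(3)/ 4632608768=1643.59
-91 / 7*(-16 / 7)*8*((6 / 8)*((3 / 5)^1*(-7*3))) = -11232 / 5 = -2246.40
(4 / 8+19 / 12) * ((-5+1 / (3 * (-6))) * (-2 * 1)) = 2275 / 108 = 21.06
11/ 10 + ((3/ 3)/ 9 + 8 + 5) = 1279/ 90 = 14.21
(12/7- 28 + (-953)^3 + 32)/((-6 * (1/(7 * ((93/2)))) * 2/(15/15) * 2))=187818528169/16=11738658010.56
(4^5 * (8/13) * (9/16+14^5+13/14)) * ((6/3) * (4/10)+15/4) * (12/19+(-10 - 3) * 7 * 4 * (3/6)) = -5313915492608/19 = -279679762768.84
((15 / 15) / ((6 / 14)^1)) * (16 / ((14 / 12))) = 32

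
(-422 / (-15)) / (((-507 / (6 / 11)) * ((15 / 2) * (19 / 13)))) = -1688 / 611325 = -0.00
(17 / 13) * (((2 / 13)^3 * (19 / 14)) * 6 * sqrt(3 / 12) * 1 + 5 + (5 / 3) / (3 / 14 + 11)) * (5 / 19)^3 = 79478108875 / 645881967003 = 0.12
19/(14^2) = 19/196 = 0.10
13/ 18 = 0.72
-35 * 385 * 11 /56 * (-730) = 7728875 /4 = 1932218.75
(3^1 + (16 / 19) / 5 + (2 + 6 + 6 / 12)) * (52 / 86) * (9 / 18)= 28821 / 8170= 3.53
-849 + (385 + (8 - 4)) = -460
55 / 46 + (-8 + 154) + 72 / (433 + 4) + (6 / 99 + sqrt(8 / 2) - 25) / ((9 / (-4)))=40897993 / 259578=157.56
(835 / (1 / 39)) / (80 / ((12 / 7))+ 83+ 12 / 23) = 172845 / 691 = 250.14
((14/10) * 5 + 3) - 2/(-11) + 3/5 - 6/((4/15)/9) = -21089/110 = -191.72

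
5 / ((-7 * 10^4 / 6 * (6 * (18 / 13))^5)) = -371293 / 34284321792000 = -0.00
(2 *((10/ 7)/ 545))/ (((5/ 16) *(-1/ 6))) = -384/ 3815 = -0.10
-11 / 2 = -5.50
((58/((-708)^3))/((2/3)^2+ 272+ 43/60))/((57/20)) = -725/3453611777442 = -0.00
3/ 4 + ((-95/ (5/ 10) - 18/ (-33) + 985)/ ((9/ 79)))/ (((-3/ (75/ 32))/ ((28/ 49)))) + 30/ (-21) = -5762329/ 1848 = -3118.14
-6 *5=-30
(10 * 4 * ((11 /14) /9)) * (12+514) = 115720 /63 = 1836.83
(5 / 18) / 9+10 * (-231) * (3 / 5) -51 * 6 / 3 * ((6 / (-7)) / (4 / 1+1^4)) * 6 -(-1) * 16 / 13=-1279.82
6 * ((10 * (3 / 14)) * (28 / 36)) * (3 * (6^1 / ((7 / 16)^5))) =188743680 / 16807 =11230.06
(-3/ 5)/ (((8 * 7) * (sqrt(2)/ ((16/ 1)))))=-3 * sqrt(2)/ 35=-0.12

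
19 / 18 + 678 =12223 / 18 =679.06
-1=-1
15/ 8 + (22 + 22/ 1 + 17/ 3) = 1237/ 24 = 51.54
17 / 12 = 1.42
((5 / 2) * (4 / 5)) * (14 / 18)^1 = 14 / 9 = 1.56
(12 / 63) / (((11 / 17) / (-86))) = -5848 / 231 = -25.32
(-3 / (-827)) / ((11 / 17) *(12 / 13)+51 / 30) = 6630 / 4198679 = 0.00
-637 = -637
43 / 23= 1.87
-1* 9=-9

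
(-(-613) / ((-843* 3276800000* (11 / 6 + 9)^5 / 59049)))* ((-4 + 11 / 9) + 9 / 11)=31600013301 / 183626666080000000000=0.00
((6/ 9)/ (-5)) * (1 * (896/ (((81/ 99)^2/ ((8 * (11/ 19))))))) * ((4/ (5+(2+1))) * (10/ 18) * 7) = -66784256/ 41553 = -1607.21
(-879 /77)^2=130.32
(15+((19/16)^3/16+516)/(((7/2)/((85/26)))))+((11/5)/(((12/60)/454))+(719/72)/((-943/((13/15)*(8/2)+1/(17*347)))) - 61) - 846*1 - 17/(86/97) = 879106600795993918343/192581087987957760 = 4564.86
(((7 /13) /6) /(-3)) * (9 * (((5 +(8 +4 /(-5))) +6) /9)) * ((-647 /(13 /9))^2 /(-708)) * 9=553819707 /398840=1388.58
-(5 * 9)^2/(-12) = 675/4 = 168.75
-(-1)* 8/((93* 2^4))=1/186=0.01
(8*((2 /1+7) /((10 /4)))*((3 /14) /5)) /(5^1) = 216 /875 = 0.25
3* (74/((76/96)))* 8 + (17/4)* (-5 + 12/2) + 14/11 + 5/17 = 31965421/14212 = 2249.19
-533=-533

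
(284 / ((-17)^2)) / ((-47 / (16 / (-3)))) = 4544 / 40749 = 0.11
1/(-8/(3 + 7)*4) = -5/16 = -0.31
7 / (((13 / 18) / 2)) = 252 / 13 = 19.38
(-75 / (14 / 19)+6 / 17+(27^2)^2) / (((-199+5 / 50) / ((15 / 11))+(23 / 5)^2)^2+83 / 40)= 4215293900 / 123380509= 34.16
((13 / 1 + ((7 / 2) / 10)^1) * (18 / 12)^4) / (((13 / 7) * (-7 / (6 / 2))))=-64881 / 4160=-15.60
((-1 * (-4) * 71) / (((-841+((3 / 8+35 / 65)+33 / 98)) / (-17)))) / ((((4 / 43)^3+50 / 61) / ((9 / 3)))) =21.02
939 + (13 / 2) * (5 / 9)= 942.61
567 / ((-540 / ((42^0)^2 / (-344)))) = 21 / 6880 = 0.00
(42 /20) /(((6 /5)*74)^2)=35 /131424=0.00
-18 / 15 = -6 / 5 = -1.20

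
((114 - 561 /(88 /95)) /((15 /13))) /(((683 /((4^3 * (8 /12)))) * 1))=-90896 /3415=-26.62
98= 98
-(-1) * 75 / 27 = 25 / 9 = 2.78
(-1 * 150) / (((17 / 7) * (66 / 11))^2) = -1225 / 1734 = -0.71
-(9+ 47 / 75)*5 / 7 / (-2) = 361 / 105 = 3.44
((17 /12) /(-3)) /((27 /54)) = -17 /18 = -0.94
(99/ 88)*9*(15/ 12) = 405/ 32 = 12.66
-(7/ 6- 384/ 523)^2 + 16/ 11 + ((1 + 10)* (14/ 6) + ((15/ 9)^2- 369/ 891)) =3173468665/ 108317484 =29.30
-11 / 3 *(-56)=616 / 3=205.33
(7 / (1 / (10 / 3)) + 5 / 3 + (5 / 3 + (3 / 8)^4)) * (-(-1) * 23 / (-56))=-7542229 / 688128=-10.96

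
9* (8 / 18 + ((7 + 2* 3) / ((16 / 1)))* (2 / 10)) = 437 / 80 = 5.46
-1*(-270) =270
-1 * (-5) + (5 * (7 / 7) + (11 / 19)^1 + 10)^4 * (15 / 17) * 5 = 575753336485 / 2215457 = 259880.17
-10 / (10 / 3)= -3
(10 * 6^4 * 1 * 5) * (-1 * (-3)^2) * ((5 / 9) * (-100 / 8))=4050000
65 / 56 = 1.16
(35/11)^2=1225/121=10.12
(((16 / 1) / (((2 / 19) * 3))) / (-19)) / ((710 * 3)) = -0.00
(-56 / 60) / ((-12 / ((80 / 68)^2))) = 280 / 2601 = 0.11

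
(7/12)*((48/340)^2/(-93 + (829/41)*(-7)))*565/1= -97293/3473780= -0.03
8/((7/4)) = 4.57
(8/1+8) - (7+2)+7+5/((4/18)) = 73/2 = 36.50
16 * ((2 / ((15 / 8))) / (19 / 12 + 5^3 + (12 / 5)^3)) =25600 / 210611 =0.12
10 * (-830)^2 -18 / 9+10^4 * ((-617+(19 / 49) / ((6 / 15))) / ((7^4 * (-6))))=2431602104606 / 352947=6889425.62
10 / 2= 5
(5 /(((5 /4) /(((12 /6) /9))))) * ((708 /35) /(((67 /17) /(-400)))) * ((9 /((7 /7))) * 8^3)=-3943956480 /469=-8409288.87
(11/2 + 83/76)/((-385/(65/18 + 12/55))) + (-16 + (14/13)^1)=-1881455461/125525400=-14.99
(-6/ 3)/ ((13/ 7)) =-14/ 13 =-1.08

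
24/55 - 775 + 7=-767.56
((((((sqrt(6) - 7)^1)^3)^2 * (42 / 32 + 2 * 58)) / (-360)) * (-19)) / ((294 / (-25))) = -64267400725 / 338688 + 203100785 * sqrt(6) / 2688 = -4674.65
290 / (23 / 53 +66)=15370 / 3521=4.37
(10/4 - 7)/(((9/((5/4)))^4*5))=-125/373248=-0.00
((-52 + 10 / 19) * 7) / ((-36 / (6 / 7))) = 8.58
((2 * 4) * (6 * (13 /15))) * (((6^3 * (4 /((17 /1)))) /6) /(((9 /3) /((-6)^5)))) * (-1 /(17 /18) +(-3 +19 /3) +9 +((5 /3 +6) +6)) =-32917487616 /1445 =-22780268.25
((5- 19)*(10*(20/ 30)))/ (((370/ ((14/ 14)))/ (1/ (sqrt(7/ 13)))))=-4*sqrt(91)/ 111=-0.34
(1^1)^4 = 1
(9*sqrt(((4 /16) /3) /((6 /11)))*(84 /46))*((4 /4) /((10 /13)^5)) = 23391459*sqrt(22) /4600000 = 23.85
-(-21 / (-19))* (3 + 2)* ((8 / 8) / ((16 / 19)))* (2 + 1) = -315 / 16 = -19.69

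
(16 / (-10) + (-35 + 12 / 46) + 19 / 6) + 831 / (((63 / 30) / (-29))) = -55587923 / 4830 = -11508.89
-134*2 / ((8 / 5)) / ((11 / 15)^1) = -228.41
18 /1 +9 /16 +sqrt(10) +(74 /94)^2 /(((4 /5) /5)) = sqrt(10) +792973 /35344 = 25.60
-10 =-10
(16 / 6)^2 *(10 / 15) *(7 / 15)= 896 / 405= 2.21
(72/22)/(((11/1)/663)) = 23868/121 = 197.26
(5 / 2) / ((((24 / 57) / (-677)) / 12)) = -192945 / 4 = -48236.25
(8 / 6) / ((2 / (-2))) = -4 / 3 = -1.33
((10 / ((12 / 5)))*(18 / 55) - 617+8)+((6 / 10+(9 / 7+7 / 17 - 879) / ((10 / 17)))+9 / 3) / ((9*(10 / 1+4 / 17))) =-752175569 / 1205820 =-623.79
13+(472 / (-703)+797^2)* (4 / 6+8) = 3870121749 / 703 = 5505151.85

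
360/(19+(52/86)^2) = 665640/35807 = 18.59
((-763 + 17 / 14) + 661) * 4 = -2822 / 7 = -403.14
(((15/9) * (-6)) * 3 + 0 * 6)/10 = -3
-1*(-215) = 215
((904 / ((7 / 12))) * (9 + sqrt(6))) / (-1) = -97632 / 7 -10848 * sqrt(6) / 7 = -17743.44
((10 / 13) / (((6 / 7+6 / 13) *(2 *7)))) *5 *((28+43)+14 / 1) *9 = 1275 / 8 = 159.38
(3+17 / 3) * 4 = 104 / 3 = 34.67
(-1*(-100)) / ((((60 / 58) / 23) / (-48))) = -106720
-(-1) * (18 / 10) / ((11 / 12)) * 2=216 / 55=3.93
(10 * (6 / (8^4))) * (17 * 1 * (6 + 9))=3825 / 1024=3.74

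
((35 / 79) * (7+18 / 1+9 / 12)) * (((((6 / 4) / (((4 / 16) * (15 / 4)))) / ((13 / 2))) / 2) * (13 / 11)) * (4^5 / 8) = 184576 / 869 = 212.40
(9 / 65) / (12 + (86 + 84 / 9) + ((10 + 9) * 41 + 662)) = 27 / 301925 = 0.00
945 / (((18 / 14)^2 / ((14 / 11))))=24010 / 33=727.58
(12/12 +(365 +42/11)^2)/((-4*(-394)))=86.31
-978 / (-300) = 3.26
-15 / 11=-1.36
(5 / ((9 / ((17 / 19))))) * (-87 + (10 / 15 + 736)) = 322.93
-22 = -22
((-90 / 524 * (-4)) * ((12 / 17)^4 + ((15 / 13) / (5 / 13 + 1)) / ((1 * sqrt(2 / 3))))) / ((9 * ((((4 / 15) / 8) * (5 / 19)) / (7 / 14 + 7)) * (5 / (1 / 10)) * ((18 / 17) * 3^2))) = 21888 / 643603 + 1615 * sqrt(6) / 28296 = 0.17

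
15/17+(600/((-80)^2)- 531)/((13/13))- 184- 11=-394413/544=-725.02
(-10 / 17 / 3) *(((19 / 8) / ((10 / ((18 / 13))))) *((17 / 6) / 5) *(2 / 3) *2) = -19 / 390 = -0.05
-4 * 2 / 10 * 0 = 0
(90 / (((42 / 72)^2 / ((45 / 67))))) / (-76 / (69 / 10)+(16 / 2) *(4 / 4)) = -2515050 / 42679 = -58.93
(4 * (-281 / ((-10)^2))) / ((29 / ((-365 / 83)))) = 20513 / 12035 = 1.70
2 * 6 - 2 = 10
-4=-4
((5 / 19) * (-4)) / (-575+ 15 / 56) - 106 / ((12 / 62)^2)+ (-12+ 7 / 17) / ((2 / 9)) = -53924459155 / 18712359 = -2881.76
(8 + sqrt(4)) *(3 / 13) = 30 / 13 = 2.31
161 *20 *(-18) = -57960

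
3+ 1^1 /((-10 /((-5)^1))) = 7 /2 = 3.50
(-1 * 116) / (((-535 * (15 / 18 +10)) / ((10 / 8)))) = 174 / 6955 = 0.03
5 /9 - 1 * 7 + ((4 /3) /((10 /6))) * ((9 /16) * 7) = -593 /180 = -3.29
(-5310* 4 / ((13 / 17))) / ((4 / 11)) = -992970 / 13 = -76382.31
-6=-6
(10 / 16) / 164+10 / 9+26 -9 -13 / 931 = 18.10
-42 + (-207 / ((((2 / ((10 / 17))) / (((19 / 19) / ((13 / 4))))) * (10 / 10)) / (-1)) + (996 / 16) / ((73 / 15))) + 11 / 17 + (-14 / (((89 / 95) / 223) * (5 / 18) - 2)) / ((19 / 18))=-31414554043 / 9837451676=-3.19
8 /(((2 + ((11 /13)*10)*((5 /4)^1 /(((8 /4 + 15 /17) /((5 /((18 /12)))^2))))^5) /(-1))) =-216838452716613 /595849917315815872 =-0.00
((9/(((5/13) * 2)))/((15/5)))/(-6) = -13/20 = -0.65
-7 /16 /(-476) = 1 /1088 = 0.00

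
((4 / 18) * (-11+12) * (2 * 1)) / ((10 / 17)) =34 / 45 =0.76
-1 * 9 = -9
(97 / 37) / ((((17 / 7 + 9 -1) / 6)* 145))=4074 / 391645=0.01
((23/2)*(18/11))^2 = 42849/121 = 354.12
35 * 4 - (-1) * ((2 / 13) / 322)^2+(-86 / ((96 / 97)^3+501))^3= 58969603189311985403552444541072721 / 421226581099316931062793720290421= 139.99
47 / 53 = 0.89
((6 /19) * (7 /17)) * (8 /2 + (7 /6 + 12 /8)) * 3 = 840 /323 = 2.60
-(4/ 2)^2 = -4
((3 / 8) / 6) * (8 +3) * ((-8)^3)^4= 47244640256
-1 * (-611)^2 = -373321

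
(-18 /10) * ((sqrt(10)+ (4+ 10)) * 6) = -756 /5 -54 * sqrt(10) /5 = -185.35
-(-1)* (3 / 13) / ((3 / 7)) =0.54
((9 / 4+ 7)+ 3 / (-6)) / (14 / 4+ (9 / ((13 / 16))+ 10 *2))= 455 / 1798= 0.25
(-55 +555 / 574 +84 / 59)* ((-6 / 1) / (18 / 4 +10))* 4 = 42760056 / 491057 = 87.08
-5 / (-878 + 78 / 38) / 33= 95 / 549219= 0.00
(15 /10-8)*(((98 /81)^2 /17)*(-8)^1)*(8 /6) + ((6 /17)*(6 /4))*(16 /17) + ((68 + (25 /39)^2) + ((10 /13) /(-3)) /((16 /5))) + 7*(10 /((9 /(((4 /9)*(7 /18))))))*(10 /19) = 11033272252681 /146123285256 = 75.51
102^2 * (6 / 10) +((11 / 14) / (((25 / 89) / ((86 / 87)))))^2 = 1448764378909 / 231800625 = 6250.05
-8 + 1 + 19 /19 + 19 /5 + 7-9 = -21 /5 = -4.20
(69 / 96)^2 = 529 / 1024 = 0.52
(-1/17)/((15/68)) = -4/15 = -0.27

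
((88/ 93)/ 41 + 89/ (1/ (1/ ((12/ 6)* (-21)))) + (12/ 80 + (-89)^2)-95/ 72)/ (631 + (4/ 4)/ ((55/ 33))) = 25359870463/ 2022964272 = 12.54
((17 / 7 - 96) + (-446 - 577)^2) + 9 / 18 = 14650103 / 14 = 1046435.93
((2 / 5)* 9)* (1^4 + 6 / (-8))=9 / 10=0.90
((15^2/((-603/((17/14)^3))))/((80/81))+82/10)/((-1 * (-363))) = 0.02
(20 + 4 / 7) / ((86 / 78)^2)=16.92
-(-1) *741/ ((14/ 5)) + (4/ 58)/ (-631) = 264.64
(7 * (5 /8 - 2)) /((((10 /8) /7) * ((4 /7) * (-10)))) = 3773 /400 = 9.43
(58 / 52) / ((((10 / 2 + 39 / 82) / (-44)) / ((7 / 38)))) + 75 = 8134619 / 110903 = 73.35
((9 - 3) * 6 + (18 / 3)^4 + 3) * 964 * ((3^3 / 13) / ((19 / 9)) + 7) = 2537845680 / 247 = 10274678.87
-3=-3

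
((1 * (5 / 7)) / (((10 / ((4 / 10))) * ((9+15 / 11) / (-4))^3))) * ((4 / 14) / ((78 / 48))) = -170368 / 589839705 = -0.00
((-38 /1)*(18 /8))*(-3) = 513 /2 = 256.50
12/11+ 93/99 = 67/33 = 2.03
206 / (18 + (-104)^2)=103 / 5417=0.02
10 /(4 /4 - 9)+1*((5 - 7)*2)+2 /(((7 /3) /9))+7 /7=97 /28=3.46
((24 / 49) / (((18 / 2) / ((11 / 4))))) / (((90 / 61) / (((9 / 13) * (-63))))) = -2013 / 455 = -4.42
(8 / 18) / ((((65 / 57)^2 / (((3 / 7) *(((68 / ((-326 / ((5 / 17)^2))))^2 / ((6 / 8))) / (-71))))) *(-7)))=577600 / 4514547064391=0.00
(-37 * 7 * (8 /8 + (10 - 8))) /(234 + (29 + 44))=-777 /307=-2.53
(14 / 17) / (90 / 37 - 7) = -518 / 2873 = -0.18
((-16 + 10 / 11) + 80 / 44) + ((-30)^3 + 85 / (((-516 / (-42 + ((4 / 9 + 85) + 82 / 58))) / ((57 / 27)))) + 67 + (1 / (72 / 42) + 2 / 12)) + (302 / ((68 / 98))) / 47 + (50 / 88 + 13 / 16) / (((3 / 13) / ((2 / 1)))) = -573981771235595 / 21306012552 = -26939.90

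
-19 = -19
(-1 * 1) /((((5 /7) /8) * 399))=-8 /285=-0.03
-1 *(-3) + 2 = 5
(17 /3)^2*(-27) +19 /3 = -2582 /3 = -860.67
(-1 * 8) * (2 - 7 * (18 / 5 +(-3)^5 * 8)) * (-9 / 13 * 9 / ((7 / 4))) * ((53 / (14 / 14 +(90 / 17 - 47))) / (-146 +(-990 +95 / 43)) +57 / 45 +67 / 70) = 12848517850275936 / 14923970425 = 860931.61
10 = 10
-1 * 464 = -464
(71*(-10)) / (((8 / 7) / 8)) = -4970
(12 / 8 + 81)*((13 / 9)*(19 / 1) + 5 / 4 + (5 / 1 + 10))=86515 / 24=3604.79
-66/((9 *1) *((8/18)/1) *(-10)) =33/20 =1.65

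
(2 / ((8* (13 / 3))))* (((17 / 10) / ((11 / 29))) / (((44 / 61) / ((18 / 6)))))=270657 / 251680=1.08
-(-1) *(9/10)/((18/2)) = 1/10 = 0.10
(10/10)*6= 6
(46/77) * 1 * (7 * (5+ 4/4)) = 276/11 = 25.09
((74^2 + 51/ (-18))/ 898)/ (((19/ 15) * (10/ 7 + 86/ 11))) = 12643015/ 24296288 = 0.52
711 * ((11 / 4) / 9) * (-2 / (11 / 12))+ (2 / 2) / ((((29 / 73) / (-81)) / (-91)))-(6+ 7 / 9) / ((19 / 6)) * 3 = 9958865 / 551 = 18074.17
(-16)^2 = 256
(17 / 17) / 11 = 1 / 11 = 0.09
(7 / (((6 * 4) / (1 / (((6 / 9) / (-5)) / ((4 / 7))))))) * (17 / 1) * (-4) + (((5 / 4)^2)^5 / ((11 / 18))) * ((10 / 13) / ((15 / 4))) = 825886955 / 9371648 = 88.13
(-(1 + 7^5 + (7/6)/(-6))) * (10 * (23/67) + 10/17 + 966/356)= -48597863561/429336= -113193.08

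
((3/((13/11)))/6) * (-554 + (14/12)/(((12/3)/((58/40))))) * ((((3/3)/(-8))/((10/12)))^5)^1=236753847/13312000000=0.02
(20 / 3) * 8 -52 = 4 / 3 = 1.33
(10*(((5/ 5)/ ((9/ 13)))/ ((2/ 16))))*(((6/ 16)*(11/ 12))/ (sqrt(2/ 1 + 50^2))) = 715*sqrt(278)/ 15012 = 0.79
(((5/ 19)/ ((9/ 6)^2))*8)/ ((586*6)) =40/ 150309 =0.00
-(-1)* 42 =42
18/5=3.60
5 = 5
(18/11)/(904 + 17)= 6/3377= 0.00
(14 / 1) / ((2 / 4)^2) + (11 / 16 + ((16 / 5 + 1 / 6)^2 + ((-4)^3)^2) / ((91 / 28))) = 61798591 / 46800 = 1320.48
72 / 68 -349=-5915 / 17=-347.94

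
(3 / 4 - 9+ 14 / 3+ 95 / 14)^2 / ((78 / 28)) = 72361 / 19656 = 3.68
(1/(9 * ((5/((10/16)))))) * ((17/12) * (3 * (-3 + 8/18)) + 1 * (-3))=-499/2592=-0.19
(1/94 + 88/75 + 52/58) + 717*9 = 1319741213/204450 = 6455.08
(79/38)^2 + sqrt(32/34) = 4 *sqrt(17)/17 + 6241/1444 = 5.29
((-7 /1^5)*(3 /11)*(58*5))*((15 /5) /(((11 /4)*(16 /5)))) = -45675 /242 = -188.74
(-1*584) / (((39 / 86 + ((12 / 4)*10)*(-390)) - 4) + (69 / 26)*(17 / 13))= 0.05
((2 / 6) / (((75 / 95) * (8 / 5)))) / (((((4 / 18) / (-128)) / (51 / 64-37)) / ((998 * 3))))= 65902431 / 4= 16475607.75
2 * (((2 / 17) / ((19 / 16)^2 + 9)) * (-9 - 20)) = -29696 / 45305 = -0.66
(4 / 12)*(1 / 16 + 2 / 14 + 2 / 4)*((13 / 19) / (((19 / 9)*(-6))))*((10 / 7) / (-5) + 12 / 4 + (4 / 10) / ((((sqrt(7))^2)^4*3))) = -0.03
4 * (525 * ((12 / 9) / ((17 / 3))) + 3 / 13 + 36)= 141228 / 221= 639.04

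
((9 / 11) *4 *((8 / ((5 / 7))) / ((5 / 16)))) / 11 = 32256 / 3025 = 10.66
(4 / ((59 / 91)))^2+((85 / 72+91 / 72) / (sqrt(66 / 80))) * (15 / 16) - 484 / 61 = 5 * sqrt(330) / 36+6397452 / 212341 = 32.65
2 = 2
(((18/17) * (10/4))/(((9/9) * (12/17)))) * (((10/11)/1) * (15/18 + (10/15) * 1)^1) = 225/44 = 5.11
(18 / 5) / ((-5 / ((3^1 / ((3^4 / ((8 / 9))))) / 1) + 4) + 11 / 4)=-16 / 645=-0.02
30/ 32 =15/ 16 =0.94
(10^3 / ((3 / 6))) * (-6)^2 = 72000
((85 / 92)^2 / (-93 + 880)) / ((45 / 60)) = 0.00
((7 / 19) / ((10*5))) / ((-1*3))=-7 / 2850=-0.00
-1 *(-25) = 25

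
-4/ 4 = -1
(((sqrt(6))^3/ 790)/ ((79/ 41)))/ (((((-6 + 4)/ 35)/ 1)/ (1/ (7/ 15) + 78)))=-69003*sqrt(6)/ 12482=-13.54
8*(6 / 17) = 48 / 17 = 2.82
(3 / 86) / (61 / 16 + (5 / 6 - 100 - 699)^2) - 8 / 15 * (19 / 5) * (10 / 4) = -299801849404 / 59171418285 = -5.07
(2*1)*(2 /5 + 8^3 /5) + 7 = 1063 /5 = 212.60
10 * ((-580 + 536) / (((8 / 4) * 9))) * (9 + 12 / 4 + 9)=-1540 / 3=-513.33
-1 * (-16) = 16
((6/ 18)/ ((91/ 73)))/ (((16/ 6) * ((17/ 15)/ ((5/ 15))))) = 0.03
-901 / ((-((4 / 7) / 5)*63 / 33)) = 49555 / 12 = 4129.58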